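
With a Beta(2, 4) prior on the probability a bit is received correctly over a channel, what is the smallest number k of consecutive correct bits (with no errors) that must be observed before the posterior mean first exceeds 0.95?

After k correct bits and 0 errors the posterior is Beta(2+k, 4), with mean (2+k)/(2+4+k).
Set (2+k)/(6+k) > 0.95 and solve: k > (0.95·6 − 2)/(1 − 0.95) = 74.000.
The smallest integer exceeding 74.000 is 75.

k = 75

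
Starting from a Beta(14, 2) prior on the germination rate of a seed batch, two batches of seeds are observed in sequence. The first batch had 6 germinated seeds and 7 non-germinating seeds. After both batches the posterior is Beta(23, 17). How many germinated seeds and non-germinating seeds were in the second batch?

Because Beta–binomial updating is additive in the counts, the combined data contributed (α_post−α_prior, β_post−β_prior) successes and failures.
Total across both batches: 23−14=9 germinated seeds, 17−2=15 non-germinating seeds.
Subtract the first batch: 9−6=3 germinated seeds and 15−7=8 non-germinating seeds.

3 germinated seeds and 8 non-germinating seeds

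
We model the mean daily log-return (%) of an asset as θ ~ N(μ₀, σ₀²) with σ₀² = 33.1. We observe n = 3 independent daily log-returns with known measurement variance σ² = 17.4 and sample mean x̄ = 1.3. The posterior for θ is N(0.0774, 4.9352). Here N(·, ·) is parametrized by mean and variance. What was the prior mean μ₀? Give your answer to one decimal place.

μ₀ = -6.9

The posterior mean is a precision-weighted average: μ_n = (τ₀μ₀ + τ_data·x̄)/(τ₀+τ_data), with τ₀=1/σ₀² and τ_data=n/σ².
Here τ₀ = 1/33.1 = 0.030211 and τ_data = 3/17.4 = 0.172414, so τ_n = 0.202625.
Rearranging for μ₀: μ₀ = (μ_n·τ_n − τ_data·x̄)/τ₀ = (0.0774·0.202625 − 0.172414·1.3) / 0.030211 = -0.208455/0.030211 ≈ -6.9.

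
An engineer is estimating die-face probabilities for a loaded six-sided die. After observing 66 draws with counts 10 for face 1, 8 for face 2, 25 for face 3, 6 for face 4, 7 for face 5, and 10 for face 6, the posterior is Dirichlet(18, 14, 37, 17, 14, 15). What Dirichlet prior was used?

For a Dirichlet(α) prior with multinomial counts c, the posterior is Dirichlet(α + c) componentwise.
Subtract each count from the matching posterior parameter: 18−10=8, 14−8=6, 37−25=12, 17−6=11, 14−7=7, 15−10=5.

Dirichlet(8, 6, 12, 11, 7, 5)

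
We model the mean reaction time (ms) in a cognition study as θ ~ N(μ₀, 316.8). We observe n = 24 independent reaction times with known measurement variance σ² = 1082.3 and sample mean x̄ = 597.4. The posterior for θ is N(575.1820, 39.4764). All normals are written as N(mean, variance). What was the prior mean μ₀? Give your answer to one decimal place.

The posterior mean is a precision-weighted average: μ_n = (τ₀μ₀ + τ_data·x̄)/(τ₀+τ_data), with τ₀=1/σ₀² and τ_data=n/σ².
Here τ₀ = 1/316.8 = 0.003157 and τ_data = 24/1082.3 = 0.022175, so τ_n = 0.025332.
Rearranging for μ₀: μ₀ = (μ_n·τ_n − τ_data·x̄)/τ₀ = (575.1820·0.025332 − 0.022175·597.4) / 0.003157 = 1.323165/0.003157 ≈ 419.1.

μ₀ = 419.1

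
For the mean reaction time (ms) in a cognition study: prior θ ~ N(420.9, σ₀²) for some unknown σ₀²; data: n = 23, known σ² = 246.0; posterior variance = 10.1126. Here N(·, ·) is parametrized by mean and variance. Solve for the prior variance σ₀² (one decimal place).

σ₀² = 185.5

For the Normal–Normal model with known σ², precisions add: τ_n = τ₀ + n/σ².
So 1/σ₀² = 1/10.1126 − 23/246.0 = 0.098887 − 0.093496 = 0.005391.
Hence σ₀² = 1/0.005391 ≈ 185.5.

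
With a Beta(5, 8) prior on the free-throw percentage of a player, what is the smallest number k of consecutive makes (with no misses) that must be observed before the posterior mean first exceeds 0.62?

k = 9

After k makes and 0 misses the posterior is Beta(5+k, 8), with mean (5+k)/(5+8+k).
Set (5+k)/(13+k) > 0.62 and solve: k > (0.62·13 − 5)/(1 − 0.62) = 8.053.
The smallest integer exceeding 8.053 is 9, and checking k=9: (14)/(22) = 0.6364 > 0.62.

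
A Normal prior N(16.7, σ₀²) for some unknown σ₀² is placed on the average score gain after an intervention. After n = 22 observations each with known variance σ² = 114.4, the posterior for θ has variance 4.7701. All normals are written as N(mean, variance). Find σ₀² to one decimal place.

For the Normal–Normal model with known σ², precisions add: τ_n = τ₀ + n/σ².
So 1/σ₀² = 1/4.7701 − 22/114.4 = 0.209639 − 0.192308 = 0.017331.
Hence σ₀² = 1/0.017331 ≈ 57.7.

σ₀² = 57.7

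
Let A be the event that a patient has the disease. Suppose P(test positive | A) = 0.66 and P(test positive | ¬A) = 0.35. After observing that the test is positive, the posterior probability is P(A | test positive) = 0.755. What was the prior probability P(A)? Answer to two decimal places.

In odds form, posterior odds = prior odds × likelihood ratio, so prior odds = posterior odds ÷ LR.
Posterior odds = 0.755/(1−0.755) = 3.0816. LR = 0.66/0.35 = 1.8857.
Prior odds = 3.0816/1.8857 = 1.6342, so P(A) = 1.6342/(1+1.6342) ≈ 0.62.

P(A) = 0.62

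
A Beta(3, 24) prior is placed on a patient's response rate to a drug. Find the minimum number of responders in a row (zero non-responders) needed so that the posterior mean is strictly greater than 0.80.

k = 94

After k responders and 0 non-responders the posterior is Beta(3+k, 24), with mean (3+k)/(3+24+k).
Set (3+k)/(27+k) > 0.80 and solve: k > (0.80·27 − 3)/(1 − 0.80) = 93.000.
The smallest integer exceeding 93.000 is 94, and checking k=94: (97)/(121) = 0.8017 > 0.80.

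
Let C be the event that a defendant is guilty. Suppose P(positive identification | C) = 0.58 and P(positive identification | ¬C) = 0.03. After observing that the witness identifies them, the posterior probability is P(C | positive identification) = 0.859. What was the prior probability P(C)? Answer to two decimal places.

P(C) = 0.24

In odds form, posterior odds = prior odds × likelihood ratio, so prior odds = posterior odds ÷ LR.
Posterior odds = 0.859/(1−0.859) = 6.0922. LR = 0.58/0.03 = 19.3333.
Prior odds = 6.0922/19.3333 = 0.3151, so P(C) = 0.3151/(1+0.3151) ≈ 0.24.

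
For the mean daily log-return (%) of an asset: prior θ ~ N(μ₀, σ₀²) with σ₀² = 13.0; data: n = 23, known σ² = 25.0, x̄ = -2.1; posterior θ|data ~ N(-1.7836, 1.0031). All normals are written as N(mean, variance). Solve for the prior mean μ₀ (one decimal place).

With known observation variance, the Normal–Normal posterior has precision τ_n = τ₀ + n/σ² and mean μ_n = (τ₀μ₀ + (n/σ²)x̄)/τ_n.
Here τ₀ = 1/13.0 = 0.076923 and τ_data = 23/25.0 = 0.920000, so τ_n = 0.996923.
Rearranging for μ₀: μ₀ = (μ_n·τ_n − τ_data·x̄)/τ₀ = (-1.7836·0.996923 − 0.920000·-2.1) / 0.076923 = 0.153888/0.076923 ≈ 2.0.

μ₀ = 2.0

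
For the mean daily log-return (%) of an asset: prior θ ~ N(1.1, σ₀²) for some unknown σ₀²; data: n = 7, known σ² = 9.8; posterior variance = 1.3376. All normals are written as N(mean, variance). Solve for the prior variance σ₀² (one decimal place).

σ₀² = 30.0

Posterior precision equals prior precision plus data precision: 1/σ_n² = 1/σ₀² + n/σ².
So 1/σ₀² = 1/1.3376 − 7/9.8 = 0.747608 − 0.714286 = 0.033322.
Hence σ₀² = 1/0.033322 ≈ 30.0.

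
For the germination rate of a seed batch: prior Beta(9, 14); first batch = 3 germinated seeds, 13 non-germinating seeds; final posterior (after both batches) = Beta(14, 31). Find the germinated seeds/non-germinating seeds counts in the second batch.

2 germinated seeds and 4 non-germinating seeds

Because Beta–binomial updating is additive in the counts, the combined data contributed (α_post−α_prior, β_post−β_prior) successes and failures.
Total across both batches: 14−9=5 germinated seeds, 31−14=17 non-germinating seeds.
Subtract the first batch: 5−3=2 germinated seeds and 17−13=4 non-germinating seeds.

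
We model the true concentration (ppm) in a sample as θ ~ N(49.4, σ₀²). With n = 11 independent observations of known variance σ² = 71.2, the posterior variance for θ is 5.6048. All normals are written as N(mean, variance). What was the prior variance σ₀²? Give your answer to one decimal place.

Posterior precision equals prior precision plus data precision: 1/σ_n² = 1/σ₀² + n/σ².
So 1/σ₀² = 1/5.6048 − 11/71.2 = 0.178418 − 0.154494 = 0.023924.
Hence σ₀² = 1/0.023924 ≈ 41.8.

σ₀² = 41.8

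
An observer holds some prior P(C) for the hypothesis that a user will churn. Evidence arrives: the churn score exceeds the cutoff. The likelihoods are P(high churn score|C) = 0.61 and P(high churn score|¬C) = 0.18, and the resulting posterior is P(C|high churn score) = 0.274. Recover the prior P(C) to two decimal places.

P(C) = 0.10

In odds form, posterior odds = prior odds × likelihood ratio, so prior odds = posterior odds ÷ LR.
Posterior odds = 0.274/(1−0.274) = 0.3774. LR = 0.61/0.18 = 3.3889.
Prior odds = 0.3774/3.3889 = 0.1114, so P(C) = 0.1114/(1+0.1114) ≈ 0.10.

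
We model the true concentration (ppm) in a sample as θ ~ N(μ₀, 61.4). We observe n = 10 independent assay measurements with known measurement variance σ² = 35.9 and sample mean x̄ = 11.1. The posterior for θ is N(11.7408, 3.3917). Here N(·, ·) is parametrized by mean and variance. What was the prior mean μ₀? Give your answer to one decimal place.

μ₀ = 22.7

With known observation variance, the Normal–Normal posterior has precision τ_n = τ₀ + n/σ² and mean μ_n = (τ₀μ₀ + (n/σ²)x̄)/τ_n.
Here τ₀ = 1/61.4 = 0.016287 and τ_data = 10/35.9 = 0.278552, so τ_n = 0.294839.
Rearranging for μ₀: μ₀ = (μ_n·τ_n − τ_data·x̄)/τ₀ = (11.7408·0.294839 − 0.278552·11.1) / 0.016287 = 0.369719/0.016287 ≈ 22.7.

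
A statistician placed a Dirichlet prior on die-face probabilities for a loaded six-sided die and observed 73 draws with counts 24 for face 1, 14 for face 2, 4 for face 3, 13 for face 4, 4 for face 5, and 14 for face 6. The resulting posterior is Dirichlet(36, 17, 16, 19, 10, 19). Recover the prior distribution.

Dirichlet(12, 3, 12, 6, 6, 5)

For a Dirichlet(α) prior with multinomial counts c, the posterior is Dirichlet(α + c) componentwise.
Subtract each count from the matching posterior parameter: 36−24=12, 17−14=3, 16−4=12, 19−13=6, 10−4=6, 19−14=5.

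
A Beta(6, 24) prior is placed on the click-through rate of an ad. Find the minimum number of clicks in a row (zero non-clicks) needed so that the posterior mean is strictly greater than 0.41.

k = 11

After k clicks and 0 non-clicks the posterior is Beta(6+k, 24), with mean (6+k)/(6+24+k).
Set (6+k)/(30+k) > 0.41 and solve: k > (0.41·30 − 6)/(1 − 0.41) = 10.678.
The smallest integer exceeding 10.678 is 11.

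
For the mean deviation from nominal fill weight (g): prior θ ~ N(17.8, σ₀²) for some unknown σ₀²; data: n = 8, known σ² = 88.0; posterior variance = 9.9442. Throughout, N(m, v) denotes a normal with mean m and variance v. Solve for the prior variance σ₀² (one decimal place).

Posterior precision equals prior precision plus data precision: 1/σ_n² = 1/σ₀² + n/σ².
So 1/σ₀² = 1/9.9442 − 8/88.0 = 0.100561 − 0.090909 = 0.009652.
Hence σ₀² = 1/0.009652 ≈ 103.6.

σ₀² = 103.6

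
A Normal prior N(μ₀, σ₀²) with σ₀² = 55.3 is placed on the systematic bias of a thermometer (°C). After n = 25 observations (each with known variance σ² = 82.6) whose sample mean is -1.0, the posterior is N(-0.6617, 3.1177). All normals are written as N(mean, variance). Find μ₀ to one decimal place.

μ₀ = 5.0

With known observation variance, the Normal–Normal posterior has precision τ_n = τ₀ + n/σ² and mean μ_n = (τ₀μ₀ + (n/σ²)x̄)/τ_n.
Here τ₀ = 1/55.3 = 0.018083 and τ_data = 25/82.6 = 0.302663, so τ_n = 0.320746.
Rearranging for μ₀: μ₀ = (μ_n·τ_n − τ_data·x̄)/τ₀ = (-0.6617·0.320746 − 0.302663·-1.0) / 0.018083 = 0.090425/0.018083 ≈ 5.0.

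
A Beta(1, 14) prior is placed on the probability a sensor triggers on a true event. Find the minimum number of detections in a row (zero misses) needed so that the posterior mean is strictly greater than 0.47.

k = 12

After k detections and 0 misses the posterior is Beta(1+k, 14), with mean (1+k)/(1+14+k).
Set (1+k)/(15+k) > 0.47 and solve: k > (0.47·15 − 1)/(1 − 0.47) = 11.415.
The smallest integer exceeding 11.415 is 12, and checking k=12: (13)/(27) = 0.4815 > 0.47.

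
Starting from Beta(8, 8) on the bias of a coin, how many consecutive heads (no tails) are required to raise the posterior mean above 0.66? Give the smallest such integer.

After k heads and 0 tails the posterior is Beta(8+k, 8), with mean (8+k)/(8+8+k).
Set (8+k)/(16+k) > 0.66 and solve: k > (0.66·16 − 8)/(1 − 0.66) = 7.529.
The smallest integer exceeding 7.529 is 8.

k = 8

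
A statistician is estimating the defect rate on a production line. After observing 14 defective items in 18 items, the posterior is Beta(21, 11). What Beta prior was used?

Under Beta–binomial conjugacy the posterior parameters are (α+s, β+f).
So α = 21 − 14 = 7 and β = 11 − 4 = 7.

Beta(7, 7)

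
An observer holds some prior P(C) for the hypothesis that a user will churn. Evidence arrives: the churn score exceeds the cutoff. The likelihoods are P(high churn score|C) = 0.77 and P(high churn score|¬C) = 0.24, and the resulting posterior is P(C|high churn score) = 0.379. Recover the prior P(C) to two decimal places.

Bayes' rule in odds form gives O(C|E) = O(C)·[P(E|C)/P(E|¬C)], hence O(C) = O(C|E)/LR.
Posterior odds = 0.379/(1−0.379) = 0.6103. LR = 0.77/0.24 = 3.2083.
Prior odds = 0.6103/3.2083 = 0.1902, so P(C) = 0.1902/(1+0.1902) ≈ 0.16.

P(C) = 0.16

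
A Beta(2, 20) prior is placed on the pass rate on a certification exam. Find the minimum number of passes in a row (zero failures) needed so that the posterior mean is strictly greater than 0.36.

After k passes and 0 failures the posterior is Beta(2+k, 20), with mean (2+k)/(2+20+k).
Set (2+k)/(22+k) > 0.36 and solve: k > (0.36·22 − 2)/(1 − 0.36) = 9.250.
The smallest integer exceeding 9.250 is 10.

k = 10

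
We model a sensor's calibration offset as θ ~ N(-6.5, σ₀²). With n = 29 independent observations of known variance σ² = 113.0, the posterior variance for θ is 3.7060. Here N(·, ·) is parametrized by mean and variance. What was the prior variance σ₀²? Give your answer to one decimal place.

σ₀² = 75.8

Posterior precision equals prior precision plus data precision: 1/σ_n² = 1/σ₀² + n/σ².
So 1/σ₀² = 1/3.7060 − 29/113.0 = 0.269833 − 0.256637 = 0.013196.
Hence σ₀² = 1/0.013196 ≈ 75.8.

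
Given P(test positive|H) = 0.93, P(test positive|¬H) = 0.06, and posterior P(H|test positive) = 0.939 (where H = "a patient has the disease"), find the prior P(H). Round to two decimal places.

In odds form, posterior odds = prior odds × likelihood ratio, so prior odds = posterior odds ÷ LR.
Posterior odds = 0.939/(1−0.939) = 15.3934. LR = 0.93/0.06 = 15.5000.
Prior odds = 15.3934/15.5000 = 0.9931, so P(H) = 0.9931/(1+0.9931) ≈ 0.50.

P(H) = 0.50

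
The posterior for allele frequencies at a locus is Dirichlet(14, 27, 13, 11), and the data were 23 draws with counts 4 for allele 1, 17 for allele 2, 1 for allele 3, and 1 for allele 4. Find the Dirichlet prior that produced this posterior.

For a Dirichlet(α) prior with multinomial counts c, the posterior is Dirichlet(α + c) componentwise.
Subtract each count from the matching posterior parameter: 14−4=10, 27−17=10, 13−1=12, 11−1=10.

Dirichlet(10, 10, 12, 10)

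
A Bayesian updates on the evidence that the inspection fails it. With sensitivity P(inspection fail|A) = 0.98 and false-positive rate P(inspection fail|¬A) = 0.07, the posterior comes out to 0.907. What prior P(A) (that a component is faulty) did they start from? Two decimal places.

P(A) = 0.41

Bayes' rule in odds form gives O(A|E) = O(A)·[P(E|A)/P(E|¬A)], hence O(A) = O(A|E)/LR.
Posterior odds = 0.907/(1−0.907) = 9.7527. LR = 0.98/0.07 = 14.0000.
Prior odds = 9.7527/14.0000 = 0.6966, so P(A) = 0.6966/(1+0.6966) ≈ 0.41.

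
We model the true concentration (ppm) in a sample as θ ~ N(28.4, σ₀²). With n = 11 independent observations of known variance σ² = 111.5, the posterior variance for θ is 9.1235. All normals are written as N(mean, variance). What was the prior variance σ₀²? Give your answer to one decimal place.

σ₀² = 91.3

Posterior precision equals prior precision plus data precision: 1/σ_n² = 1/σ₀² + n/σ².
So 1/σ₀² = 1/9.1235 − 11/111.5 = 0.109607 − 0.098655 = 0.010952.
Hence σ₀² = 1/0.010952 ≈ 91.3.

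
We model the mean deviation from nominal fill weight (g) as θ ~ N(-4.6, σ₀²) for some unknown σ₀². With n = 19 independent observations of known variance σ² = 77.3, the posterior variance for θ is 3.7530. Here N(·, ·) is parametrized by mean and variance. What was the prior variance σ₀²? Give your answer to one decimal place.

σ₀² = 48.4

For the Normal–Normal model with known σ², precisions add: τ_n = τ₀ + n/σ².
So 1/σ₀² = 1/3.7530 − 19/77.3 = 0.266454 − 0.245796 = 0.020658.
Hence σ₀² = 1/0.020658 ≈ 48.4.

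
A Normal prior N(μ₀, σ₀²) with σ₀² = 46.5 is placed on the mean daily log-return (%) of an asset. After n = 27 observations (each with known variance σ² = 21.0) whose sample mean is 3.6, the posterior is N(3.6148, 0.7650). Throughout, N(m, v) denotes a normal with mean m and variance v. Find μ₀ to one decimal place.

μ₀ = 4.5

The posterior mean is a precision-weighted average: μ_n = (τ₀μ₀ + τ_data·x̄)/(τ₀+τ_data), with τ₀=1/σ₀² and τ_data=n/σ².
Here τ₀ = 1/46.5 = 0.021505 and τ_data = 27/21.0 = 1.285714, so τ_n = 1.307219.
Rearranging for μ₀: μ₀ = (μ_n·τ_n − τ_data·x̄)/τ₀ = (3.6148·1.307219 − 1.285714·3.6) / 0.021505 = 0.096765/0.021505 ≈ 4.5.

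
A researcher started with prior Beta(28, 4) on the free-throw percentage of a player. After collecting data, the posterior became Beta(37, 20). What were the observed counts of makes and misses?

A Beta(α, β) prior with s successes and f failures in binomial data gives a Beta(α+s, β+f) posterior.
Match parameters: s=37−28=9, f=20−4=16.

9 makes and 16 misses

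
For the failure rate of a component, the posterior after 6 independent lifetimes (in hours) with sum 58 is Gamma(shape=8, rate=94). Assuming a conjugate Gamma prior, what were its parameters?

Gamma(shape=2, rate=36)

Gamma–exponential conjugacy: posterior shape = α + n, posterior rate = β + Σtᵢ.
So α = 8 − 6 = 2 and β = 94 − 58 = 36.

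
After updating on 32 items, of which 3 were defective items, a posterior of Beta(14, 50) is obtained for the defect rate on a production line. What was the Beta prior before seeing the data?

Beta(11, 21)

Under Beta–binomial conjugacy the posterior parameters are (α+s, β+f).
So α = 14 − 3 = 11 and β = 50 − 29 = 21.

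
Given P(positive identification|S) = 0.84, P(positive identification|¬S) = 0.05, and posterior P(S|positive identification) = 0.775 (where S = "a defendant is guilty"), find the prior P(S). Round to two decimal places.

P(S) = 0.17

In odds form, posterior odds = prior odds × likelihood ratio, so prior odds = posterior odds ÷ LR.
Posterior odds = 0.775/(1−0.775) = 3.4444. LR = 0.84/0.05 = 16.8000.
Prior odds = 3.4444/16.8000 = 0.2050, so P(S) = 0.2050/(1+0.2050) ≈ 0.17.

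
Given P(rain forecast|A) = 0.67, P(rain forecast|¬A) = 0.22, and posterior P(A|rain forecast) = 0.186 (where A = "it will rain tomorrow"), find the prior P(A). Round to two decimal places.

Bayes' rule in odds form gives O(A|E) = O(A)·[P(E|A)/P(E|¬A)], hence O(A) = O(A|E)/LR.
Posterior odds = 0.186/(1−0.186) = 0.2285. LR = 0.67/0.22 = 3.0455.
Prior odds = 0.2285/3.0455 = 0.0750, so P(A) = 0.0750/(1+0.0750) ≈ 0.07.

P(A) = 0.07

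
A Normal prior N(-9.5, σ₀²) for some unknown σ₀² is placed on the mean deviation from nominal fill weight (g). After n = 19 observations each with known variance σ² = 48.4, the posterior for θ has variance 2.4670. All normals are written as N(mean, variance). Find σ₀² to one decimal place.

For the Normal–Normal model with known σ², precisions add: τ_n = τ₀ + n/σ².
So 1/σ₀² = 1/2.4670 − 19/48.4 = 0.405351 − 0.392562 = 0.012789.
Hence σ₀² = 1/0.012789 ≈ 78.2.

σ₀² = 78.2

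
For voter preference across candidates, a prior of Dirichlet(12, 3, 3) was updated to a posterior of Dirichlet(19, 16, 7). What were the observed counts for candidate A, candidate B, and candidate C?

For a Dirichlet(α) prior with multinomial counts c, the posterior is Dirichlet(α + c) componentwise.
Counts are posterior − prior componentwise: 19−12=7, 16−3=13, 7−3=4.

counts (7, 13, 4)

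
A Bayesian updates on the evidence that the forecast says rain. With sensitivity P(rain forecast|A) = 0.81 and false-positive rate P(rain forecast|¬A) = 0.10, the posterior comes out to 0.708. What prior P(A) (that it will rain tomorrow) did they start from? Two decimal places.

P(A) = 0.23

Bayes' rule in odds form gives O(A|E) = O(A)·[P(E|A)/P(E|¬A)], hence O(A) = O(A|E)/LR.
Posterior odds = 0.708/(1−0.708) = 2.4247. LR = 0.81/0.10 = 8.1000.
Prior odds = 2.4247/8.1000 = 0.2993, so P(A) = 0.2993/(1+0.2993) ≈ 0.23.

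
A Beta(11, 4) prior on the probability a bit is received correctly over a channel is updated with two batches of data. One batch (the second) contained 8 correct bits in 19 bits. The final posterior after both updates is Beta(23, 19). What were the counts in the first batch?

4 correct bits and 4 errors

Because Beta–binomial updating is additive in the counts, the combined data contributed (α_post−α_prior, β_post−β_prior) successes and failures.
Total across both batches: 23−11=12 correct bits, 19−4=15 errors.
Subtract the second batch: 12−8=4 correct bits and 15−11=4 errors.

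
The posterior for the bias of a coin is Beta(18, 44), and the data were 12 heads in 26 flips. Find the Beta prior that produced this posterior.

Beta(6, 30)

Under Beta–binomial conjugacy the posterior parameters are (a+s, b+f).
Subtract the data counts: 18−12=6, 44−14=30.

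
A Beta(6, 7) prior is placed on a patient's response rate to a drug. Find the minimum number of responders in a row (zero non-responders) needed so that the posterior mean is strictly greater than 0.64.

After k responders and 0 non-responders the posterior is Beta(6+k, 7), with mean (6+k)/(6+7+k).
Set (6+k)/(13+k) > 0.64 and solve: k > (0.64·13 − 6)/(1 − 0.64) = 6.444.
The smallest integer exceeding 6.444 is 7.

k = 7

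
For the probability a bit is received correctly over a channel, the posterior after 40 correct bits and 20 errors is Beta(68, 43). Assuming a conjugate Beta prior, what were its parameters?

Beta(28, 23)

A Beta(a, b) prior with s successes and f failures in binomial data gives a Beta(a+s, b+f) posterior.
Subtract the data counts: 68−40=28, 43−20=23.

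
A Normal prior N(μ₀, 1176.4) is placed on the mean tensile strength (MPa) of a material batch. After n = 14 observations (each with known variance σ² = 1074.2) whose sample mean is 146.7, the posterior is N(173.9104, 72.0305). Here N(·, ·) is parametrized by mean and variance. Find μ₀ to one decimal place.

With known observation variance, the Normal–Normal posterior has precision τ_n = τ₀ + n/σ² and mean μ_n = (τ₀μ₀ + (n/σ²)x̄)/τ_n.
Here τ₀ = 1/1176.4 = 0.000850 and τ_data = 14/1074.2 = 0.013033, so τ_n = 0.013883.
Rearranging for μ₀: μ₀ = (μ_n·τ_n − τ_data·x̄)/τ₀ = (173.9104·0.013883 − 0.013033·146.7) / 0.000850 = 0.502457/0.000850 ≈ 591.1.

μ₀ = 591.1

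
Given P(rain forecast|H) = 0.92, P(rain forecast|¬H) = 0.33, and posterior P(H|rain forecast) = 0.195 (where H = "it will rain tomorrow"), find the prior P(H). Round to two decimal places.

In odds form, posterior odds = prior odds × likelihood ratio, so prior odds = posterior odds ÷ LR.
Posterior odds = 0.195/(1−0.195) = 0.2422. LR = 0.92/0.33 = 2.7879.
Prior odds = 0.2422/2.7879 = 0.0869, so P(H) = 0.0869/(1+0.0869) ≈ 0.08.

P(H) = 0.08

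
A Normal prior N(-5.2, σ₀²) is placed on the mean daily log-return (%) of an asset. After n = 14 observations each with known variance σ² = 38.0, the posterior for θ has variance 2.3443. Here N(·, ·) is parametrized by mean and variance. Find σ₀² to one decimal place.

For the Normal–Normal model with known σ², precisions add: τ_n = τ₀ + n/σ².
So 1/σ₀² = 1/2.3443 − 14/38.0 = 0.426567 − 0.368421 = 0.058146.
Hence σ₀² = 1/0.058146 ≈ 17.2.

σ₀² = 17.2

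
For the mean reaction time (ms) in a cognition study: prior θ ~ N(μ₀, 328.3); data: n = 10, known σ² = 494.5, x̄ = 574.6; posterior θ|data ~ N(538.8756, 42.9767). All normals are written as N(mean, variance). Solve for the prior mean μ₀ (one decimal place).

The posterior mean is a precision-weighted average: μ_n = (τ₀μ₀ + τ_data·x̄)/(τ₀+τ_data), with τ₀=1/σ₀² and τ_data=n/σ².
Here τ₀ = 1/328.3 = 0.003046 and τ_data = 10/494.5 = 0.020222, so τ_n = 0.023268.
Rearranging for μ₀: μ₀ = (μ_n·τ_n − τ_data·x̄)/τ₀ = (538.8756·0.023268 − 0.020222·574.6) / 0.003046 = 0.918996/0.003046 ≈ 301.7.

μ₀ = 301.7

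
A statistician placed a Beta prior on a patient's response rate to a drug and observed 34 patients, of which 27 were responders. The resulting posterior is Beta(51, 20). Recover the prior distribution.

Under Beta–binomial conjugacy the posterior parameters are (α+s, β+f).
Subtract the data counts: 51−27=24, 20−7=13.

Beta(24, 13)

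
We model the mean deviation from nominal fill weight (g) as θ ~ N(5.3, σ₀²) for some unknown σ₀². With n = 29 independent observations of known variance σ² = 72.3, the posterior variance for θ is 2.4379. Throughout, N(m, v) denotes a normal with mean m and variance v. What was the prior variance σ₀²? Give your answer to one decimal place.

σ₀² = 110.1

Posterior precision equals prior precision plus data precision: 1/σ_n² = 1/σ₀² + n/σ².
So 1/σ₀² = 1/2.4379 − 29/72.3 = 0.410189 − 0.401107 = 0.009082.
Hence σ₀² = 1/0.009082 ≈ 110.1.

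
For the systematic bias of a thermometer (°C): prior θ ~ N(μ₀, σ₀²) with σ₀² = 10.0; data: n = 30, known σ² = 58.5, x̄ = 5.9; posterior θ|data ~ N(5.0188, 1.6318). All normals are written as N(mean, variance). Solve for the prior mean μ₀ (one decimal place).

With known observation variance, the Normal–Normal posterior has precision τ_n = τ₀ + n/σ² and mean μ_n = (τ₀μ₀ + (n/σ²)x̄)/τ_n.
Here τ₀ = 1/10.0 = 0.100000 and τ_data = 30/58.5 = 0.512821, so τ_n = 0.612821.
Rearranging for μ₀: μ₀ = (μ_n·τ_n − τ_data·x̄)/τ₀ = (5.0188·0.612821 − 0.512821·5.9) / 0.100000 = 0.049982/0.100000 ≈ 0.5.

μ₀ = 0.5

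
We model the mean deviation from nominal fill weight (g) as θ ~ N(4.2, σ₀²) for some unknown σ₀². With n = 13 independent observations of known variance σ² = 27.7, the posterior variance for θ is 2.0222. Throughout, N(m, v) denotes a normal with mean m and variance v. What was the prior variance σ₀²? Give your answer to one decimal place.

Posterior precision equals prior precision plus data precision: 1/σ_n² = 1/σ₀² + n/σ².
So 1/σ₀² = 1/2.0222 − 13/27.7 = 0.494511 − 0.469314 = 0.025197.
Hence σ₀² = 1/0.025197 ≈ 39.7.

σ₀² = 39.7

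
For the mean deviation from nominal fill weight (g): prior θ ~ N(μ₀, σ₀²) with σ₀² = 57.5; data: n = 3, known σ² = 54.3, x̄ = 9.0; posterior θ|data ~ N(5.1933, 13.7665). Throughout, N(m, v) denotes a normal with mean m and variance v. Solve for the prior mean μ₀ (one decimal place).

μ₀ = -6.9

The posterior mean is a precision-weighted average: μ_n = (τ₀μ₀ + τ_data·x̄)/(τ₀+τ_data), with τ₀=1/σ₀² and τ_data=n/σ².
Here τ₀ = 1/57.5 = 0.017391 and τ_data = 3/54.3 = 0.055249, so τ_n = 0.072640.
Rearranging for μ₀: μ₀ = (μ_n·τ_n − τ_data·x̄)/τ₀ = (5.1933·0.072640 − 0.055249·9.0) / 0.017391 = -0.120000/0.017391 ≈ -6.9.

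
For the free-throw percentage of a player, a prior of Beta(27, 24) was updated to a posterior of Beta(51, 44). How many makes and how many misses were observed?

A Beta(a, b) prior with s successes and f failures in binomial data gives a Beta(a+s, b+f) posterior.
Match parameters: s=51−27=24, f=44−24=20.

24 makes and 20 misses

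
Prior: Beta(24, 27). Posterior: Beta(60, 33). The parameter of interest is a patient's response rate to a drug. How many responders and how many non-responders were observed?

Beta is conjugate to the binomial likelihood: posterior = Beta(α+s, β+f).
Match parameters: s=60−24=36, f=33−27=6.

36 responders and 6 non-responders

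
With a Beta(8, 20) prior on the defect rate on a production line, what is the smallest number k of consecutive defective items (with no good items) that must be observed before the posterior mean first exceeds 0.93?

After k defective items and 0 good items the posterior is Beta(8+k, 20), with mean (8+k)/(8+20+k).
Set (8+k)/(28+k) > 0.93 and solve: k > (0.93·28 − 8)/(1 − 0.93) = 257.714.
The smallest integer exceeding 257.714 is 258.

k = 258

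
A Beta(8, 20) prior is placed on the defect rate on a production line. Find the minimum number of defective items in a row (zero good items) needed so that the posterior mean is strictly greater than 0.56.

After k defective items and 0 good items the posterior is Beta(8+k, 20), with mean (8+k)/(8+20+k).
Set (8+k)/(28+k) > 0.56 and solve: k > (0.56·28 − 8)/(1 − 0.56) = 17.455.
The smallest integer exceeding 17.455 is 18, and checking k=18: (26)/(46) = 0.5652 > 0.56.

k = 18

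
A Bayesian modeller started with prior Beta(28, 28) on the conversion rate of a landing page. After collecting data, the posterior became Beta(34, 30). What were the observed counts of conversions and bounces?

Beta is conjugate to the binomial likelihood: posterior = Beta(α+s, β+f).
Match parameters: s=34−28=6, f=30−28=2.

6 conversions and 2 bounces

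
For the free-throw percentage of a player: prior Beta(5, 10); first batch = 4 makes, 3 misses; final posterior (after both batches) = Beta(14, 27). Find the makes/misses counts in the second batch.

5 makes and 14 misses

Sequential conjugate updates are equivalent to a single update on the pooled data, so total successes = posterior α − prior α and total failures = posterior β − prior β.
Total across both batches: 14−5=9 makes, 27−10=17 misses.
Subtract the first batch: 9−4=5 makes and 17−3=14 misses.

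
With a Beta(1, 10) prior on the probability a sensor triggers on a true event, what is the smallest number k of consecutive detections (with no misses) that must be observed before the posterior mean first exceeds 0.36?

k = 5

After k detections and 0 misses the posterior is Beta(1+k, 10), with mean (1+k)/(1+10+k).
Set (1+k)/(11+k) > 0.36 and solve: k > (0.36·11 − 1)/(1 − 0.36) = 4.625.
The smallest integer exceeding 4.625 is 5, and checking k=5: (6)/(16) = 0.3750 > 0.36.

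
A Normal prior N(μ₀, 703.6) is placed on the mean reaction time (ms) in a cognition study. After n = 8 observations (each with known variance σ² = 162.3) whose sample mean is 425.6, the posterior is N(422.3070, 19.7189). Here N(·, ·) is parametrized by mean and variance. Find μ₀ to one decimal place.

The posterior mean is a precision-weighted average: μ_n = (τ₀μ₀ + τ_data·x̄)/(τ₀+τ_data), with τ₀=1/σ₀² and τ_data=n/σ².
Here τ₀ = 1/703.6 = 0.001421 and τ_data = 8/162.3 = 0.049291, so τ_n = 0.050712.
Rearranging for μ₀: μ₀ = (μ_n·τ_n − τ_data·x̄)/τ₀ = (422.3070·0.050712 − 0.049291·425.6) / 0.001421 = 0.437783/0.001421 ≈ 308.1.

μ₀ = 308.1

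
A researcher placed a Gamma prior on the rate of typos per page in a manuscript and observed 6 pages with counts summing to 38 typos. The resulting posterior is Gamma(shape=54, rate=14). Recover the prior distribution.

Gamma–Poisson conjugacy: posterior shape = α + Σxᵢ, posterior rate = β + n.
So α = 54 − 38 = 16 and β = 14 − 6 = 8.

Gamma(shape=16, rate=8)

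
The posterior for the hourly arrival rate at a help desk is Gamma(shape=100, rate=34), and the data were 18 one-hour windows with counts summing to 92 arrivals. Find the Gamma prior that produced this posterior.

A Gamma(α, β) prior (rate parametrization) on a Poisson rate with n observations summing to S gives posterior Gamma(α+S, β+n).
So α = 100 − 92 = 8 and β = 34 − 18 = 16.

Gamma(shape=8, rate=16)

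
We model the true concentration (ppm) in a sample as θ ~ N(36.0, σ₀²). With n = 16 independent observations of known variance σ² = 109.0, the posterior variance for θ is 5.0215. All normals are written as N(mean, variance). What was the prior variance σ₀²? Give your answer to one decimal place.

For the Normal–Normal model with known σ², precisions add: τ_n = τ₀ + n/σ².
So 1/σ₀² = 1/5.0215 − 16/109.0 = 0.199144 − 0.146789 = 0.052355.
Hence σ₀² = 1/0.052355 ≈ 19.1.

σ₀² = 19.1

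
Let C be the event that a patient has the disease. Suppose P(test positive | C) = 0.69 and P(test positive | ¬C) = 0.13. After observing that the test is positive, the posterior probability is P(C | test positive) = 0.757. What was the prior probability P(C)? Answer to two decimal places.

Bayes' rule in odds form gives O(C|E) = O(C)·[P(E|C)/P(E|¬C)], hence O(C) = O(C|E)/LR.
Posterior odds = 0.757/(1−0.757) = 3.1152. LR = 0.69/0.13 = 5.3077.
Prior odds = 3.1152/5.3077 = 0.5869, so P(C) = 0.5869/(1+0.5869) ≈ 0.37.

P(C) = 0.37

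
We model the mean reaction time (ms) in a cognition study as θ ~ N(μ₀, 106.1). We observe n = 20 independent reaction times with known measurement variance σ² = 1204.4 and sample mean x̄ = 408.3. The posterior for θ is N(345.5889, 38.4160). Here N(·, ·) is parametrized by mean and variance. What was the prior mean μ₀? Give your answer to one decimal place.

μ₀ = 235.1

The posterior mean is a precision-weighted average: μ_n = (τ₀μ₀ + τ_data·x̄)/(τ₀+τ_data), with τ₀=1/σ₀² and τ_data=n/σ².
Here τ₀ = 1/106.1 = 0.009425 and τ_data = 20/1204.4 = 0.016606, so τ_n = 0.026031.
Rearranging for μ₀: μ₀ = (μ_n·τ_n − τ_data·x̄)/τ₀ = (345.5889·0.026031 − 0.016606·408.3) / 0.009425 = 2.215795/0.009425 ≈ 235.1.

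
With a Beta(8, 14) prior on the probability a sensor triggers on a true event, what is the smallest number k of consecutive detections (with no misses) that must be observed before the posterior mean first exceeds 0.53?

k = 8

After k detections and 0 misses the posterior is Beta(8+k, 14), with mean (8+k)/(8+14+k).
Set (8+k)/(22+k) > 0.53 and solve: k > (0.53·22 − 8)/(1 − 0.53) = 7.787.
The smallest integer exceeding 7.787 is 8.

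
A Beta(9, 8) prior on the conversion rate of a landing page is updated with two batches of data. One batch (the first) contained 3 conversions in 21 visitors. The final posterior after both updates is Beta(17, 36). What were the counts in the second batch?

5 conversions and 10 bounces

Sequential conjugate updates are equivalent to a single update on the pooled data, so total successes = posterior α − prior α and total failures = posterior β − prior β.
Total across both batches: 17−9=8 conversions, 36−8=28 bounces.
Subtract the first batch: 8−3=5 conversions and 28−18=10 bounces.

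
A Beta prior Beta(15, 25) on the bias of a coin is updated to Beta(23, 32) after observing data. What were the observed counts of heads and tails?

8 heads and 7 tails

Beta is conjugate to the binomial likelihood: posterior = Beta(α+s, β+f).
Match parameters: s=23−15=8, f=32−25=7.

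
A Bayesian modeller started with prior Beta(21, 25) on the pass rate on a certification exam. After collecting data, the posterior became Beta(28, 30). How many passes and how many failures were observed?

7 passes and 5 failures

Under Beta–binomial conjugacy the posterior parameters are (α+s, β+f).
Match parameters: s=28−21=7, f=30−25=5.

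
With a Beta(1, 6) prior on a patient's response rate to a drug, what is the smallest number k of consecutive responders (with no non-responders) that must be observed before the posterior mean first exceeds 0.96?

After k responders and 0 non-responders the posterior is Beta(1+k, 6), with mean (1+k)/(1+6+k).
Set (1+k)/(7+k) > 0.96 and solve: k > (0.96·7 − 1)/(1 − 0.96) = 143.000.
The smallest integer exceeding 143.000 is 144, and checking k=144: (145)/(151) = 0.9603 > 0.96.

k = 144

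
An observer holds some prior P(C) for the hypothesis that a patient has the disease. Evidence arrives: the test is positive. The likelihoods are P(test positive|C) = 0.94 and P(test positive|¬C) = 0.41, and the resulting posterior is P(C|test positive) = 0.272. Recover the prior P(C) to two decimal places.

Bayes' rule in odds form gives O(C|E) = O(C)·[P(E|C)/P(E|¬C)], hence O(C) = O(C|E)/LR.
Posterior odds = 0.272/(1−0.272) = 0.3736. LR = 0.94/0.41 = 2.2927.
Prior odds = 0.3736/2.2927 = 0.1630, so P(C) = 0.1630/(1+0.1630) ≈ 0.14.

P(C) = 0.14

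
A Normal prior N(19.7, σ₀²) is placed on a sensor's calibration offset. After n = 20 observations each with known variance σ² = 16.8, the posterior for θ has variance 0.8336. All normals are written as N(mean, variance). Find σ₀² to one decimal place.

σ₀² = 109.4

Posterior precision equals prior precision plus data precision: 1/σ_n² = 1/σ₀² + n/σ².
So 1/σ₀² = 1/0.8336 − 20/16.8 = 1.199616 − 1.190476 = 0.009140.
Hence σ₀² = 1/0.009140 ≈ 109.4.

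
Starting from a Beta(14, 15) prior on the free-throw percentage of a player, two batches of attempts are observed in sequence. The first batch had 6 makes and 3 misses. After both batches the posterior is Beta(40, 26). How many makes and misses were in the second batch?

Because Beta–binomial updating is additive in the counts, the combined data contributed (α_post−α_prior, β_post−β_prior) successes and failures.
Total across both batches: 40−14=26 makes, 26−15=11 misses.
Subtract the first batch: 26−6=20 makes and 11−3=8 misses.

20 makes and 8 misses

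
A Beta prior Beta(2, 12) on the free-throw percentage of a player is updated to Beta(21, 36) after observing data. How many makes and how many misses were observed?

A Beta(α, β) prior with s successes and f failures in binomial data gives a Beta(α+s, β+f) posterior.
So s = 21 − 2 = 19 and f = 36 − 12 = 24.

19 makes and 24 misses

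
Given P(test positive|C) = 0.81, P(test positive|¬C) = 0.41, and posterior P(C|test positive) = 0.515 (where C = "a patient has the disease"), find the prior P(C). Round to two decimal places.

Bayes' rule in odds form gives O(C|E) = O(C)·[P(E|C)/P(E|¬C)], hence O(C) = O(C|E)/LR.
Posterior odds = 0.515/(1−0.515) = 1.0619. LR = 0.81/0.41 = 1.9756.
Prior odds = 1.0619/1.9756 = 0.5375, so P(C) = 0.5375/(1+0.5375) ≈ 0.35.

P(C) = 0.35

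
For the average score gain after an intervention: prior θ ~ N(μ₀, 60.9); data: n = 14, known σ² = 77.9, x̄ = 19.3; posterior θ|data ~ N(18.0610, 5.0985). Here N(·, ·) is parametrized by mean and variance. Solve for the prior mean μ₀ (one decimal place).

With known observation variance, the Normal–Normal posterior has precision τ_n = τ₀ + n/σ² and mean μ_n = (τ₀μ₀ + (n/σ²)x̄)/τ_n.
Here τ₀ = 1/60.9 = 0.016420 and τ_data = 14/77.9 = 0.179718, so τ_n = 0.196138.
Rearranging for μ₀: μ₀ = (μ_n·τ_n − τ_data·x̄)/τ₀ = (18.0610·0.196138 − 0.179718·19.3) / 0.016420 = 0.073891/0.016420 ≈ 4.5.

μ₀ = 4.5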